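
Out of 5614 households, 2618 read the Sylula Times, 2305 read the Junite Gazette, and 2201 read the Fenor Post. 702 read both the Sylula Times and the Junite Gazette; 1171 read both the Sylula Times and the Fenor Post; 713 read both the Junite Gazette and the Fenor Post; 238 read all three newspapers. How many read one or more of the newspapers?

Apply inclusion-exclusion:
|union| = 2618 + 2305 + 2201 − 702 − 1171 − 713 + 238 = 4776

4776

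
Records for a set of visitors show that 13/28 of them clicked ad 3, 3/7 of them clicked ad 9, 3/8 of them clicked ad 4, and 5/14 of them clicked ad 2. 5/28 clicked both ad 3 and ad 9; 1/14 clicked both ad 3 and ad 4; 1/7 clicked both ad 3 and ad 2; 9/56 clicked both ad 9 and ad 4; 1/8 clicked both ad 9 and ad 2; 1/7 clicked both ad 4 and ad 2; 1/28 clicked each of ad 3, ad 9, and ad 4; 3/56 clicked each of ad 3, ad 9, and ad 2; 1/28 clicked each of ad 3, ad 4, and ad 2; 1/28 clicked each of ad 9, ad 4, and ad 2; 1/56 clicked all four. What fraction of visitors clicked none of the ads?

3/56

P(union) = 13/28 + 3/7 + 3/8 + 5/14 − 5/28 − 1/14 − 1/7 − 9/56 − 1/8 − 1/7 + 1/28 + 3/56 + 1/28 + 1/28 − 1/56 = 53/56
P(none) = 1 − 53/56 = 3/56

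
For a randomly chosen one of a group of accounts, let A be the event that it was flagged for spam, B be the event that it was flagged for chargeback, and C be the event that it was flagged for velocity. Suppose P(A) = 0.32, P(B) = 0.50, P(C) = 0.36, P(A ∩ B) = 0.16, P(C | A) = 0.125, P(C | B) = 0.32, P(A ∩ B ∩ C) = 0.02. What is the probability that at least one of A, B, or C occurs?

0.84

P(A ∩ C) = P(A)·P(C|A) = 0.32 × 0.125 = 0.04
P(B ∩ C) = P(B)·P(C|B) = 0.50 × 0.32 = 0.16
By inclusion–exclusion:
P(A ∪ B ∪ C) = 0.32 + 0.50 + 0.36 − 0.16 − 0.04 − 0.16 + 0.02 = 0.84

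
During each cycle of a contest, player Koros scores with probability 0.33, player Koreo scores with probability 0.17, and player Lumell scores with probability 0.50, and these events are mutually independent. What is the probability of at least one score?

0.72195

Since the events are independent, P(none) is the product of the individual non-occurrence probabilities.
P(none) = (1 − 0.33) × (1 − 0.17) × (1 − 0.50) = 0.67 × 0.83 × 0.50 = 0.27805
P(at least one) = 1 − 0.27805 = 0.72195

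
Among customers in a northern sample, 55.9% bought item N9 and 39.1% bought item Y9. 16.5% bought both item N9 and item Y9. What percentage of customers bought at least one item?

78.5%

P(union) = 55.9 + 39.1 − 16.5 = 78.5%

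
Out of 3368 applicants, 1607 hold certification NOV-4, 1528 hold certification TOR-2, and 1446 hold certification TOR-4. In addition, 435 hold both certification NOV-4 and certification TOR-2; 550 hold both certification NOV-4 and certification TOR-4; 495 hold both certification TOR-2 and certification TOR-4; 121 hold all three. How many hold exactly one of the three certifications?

1984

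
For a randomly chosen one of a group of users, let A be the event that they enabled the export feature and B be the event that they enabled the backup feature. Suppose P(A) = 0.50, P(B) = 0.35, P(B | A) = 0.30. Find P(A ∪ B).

0.70

P(A ∩ B) = P(A)·P(B|A) = 0.50 × 0.30 = 0.15
Inclusion–exclusion gives
P(A ∪ B) = 0.50 + 0.35 − 0.15 = 0.70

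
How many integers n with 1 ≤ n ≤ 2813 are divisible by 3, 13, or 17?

Apply inclusion-exclusion:
937 + 216 + 165 − 72 − 55 − 12 + 4 = 1183

1183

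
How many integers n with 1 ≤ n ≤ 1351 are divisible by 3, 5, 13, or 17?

Inclusion–exclusion gives
⌊1351/3⌋ + ⌊1351/5⌋ + ⌊1351/13⌋ + ⌊1351/17⌋ − ⌊1351/15⌋ − ⌊1351/39⌋ − ⌊1351/51⌋ − ⌊1351/65⌋ − ⌊1351/85⌋ − ⌊1351/221⌋ + ⌊1351/195⌋ + ⌊1351/255⌋ + ⌊1351/663⌋ + ⌊1351/1105⌋ − ⌊1351/3315⌋ = 450 + 270 + 103 + 79 − 90 − 34 − 26 − 20 − 15 − 6 + 6 + 5 + 2 + 1 − 0 = 725

725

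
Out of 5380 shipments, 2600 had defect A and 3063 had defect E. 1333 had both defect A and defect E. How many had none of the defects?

1050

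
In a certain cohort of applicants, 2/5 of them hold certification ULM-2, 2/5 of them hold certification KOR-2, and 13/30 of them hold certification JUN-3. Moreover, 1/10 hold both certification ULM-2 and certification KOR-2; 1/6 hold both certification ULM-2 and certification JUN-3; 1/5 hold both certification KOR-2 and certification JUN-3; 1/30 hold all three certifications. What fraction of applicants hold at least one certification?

Using inclusion–exclusion:
P(union) = 2/5 + 2/5 + 13/30 − 1/10 − 1/6 − 1/5 + 1/30 = 4/5

4/5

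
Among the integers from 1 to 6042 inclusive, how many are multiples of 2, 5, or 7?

3971

By inclusion-exclusion,
⌊6042/2⌋ + ⌊6042/5⌋ + ⌊6042/7⌋ − ⌊6042/10⌋ − ⌊6042/14⌋ − ⌊6042/35⌋ + ⌊6042/70⌋ = 3021 + 1208 + 863 − 604 − 431 − 172 + 86 = 3971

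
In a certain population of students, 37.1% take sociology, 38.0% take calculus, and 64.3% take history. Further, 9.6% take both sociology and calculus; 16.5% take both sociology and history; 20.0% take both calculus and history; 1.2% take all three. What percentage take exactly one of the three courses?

P(exactly one) = 37.1 + 38.0 + 64.3 − 2·9.6 − 2·16.5 − 2·20.0 + 3·1.2 = 50.8%

50.8%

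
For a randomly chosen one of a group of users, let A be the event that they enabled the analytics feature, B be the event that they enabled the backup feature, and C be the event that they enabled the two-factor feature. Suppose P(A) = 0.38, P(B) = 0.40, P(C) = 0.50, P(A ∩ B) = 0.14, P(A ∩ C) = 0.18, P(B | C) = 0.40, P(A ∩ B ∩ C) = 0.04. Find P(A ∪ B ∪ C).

P(B ∩ C) = P(C)·P(B|C) = 0.50 × 0.40 = 0.20
Apply inclusion-exclusion:
P(A ∪ B ∪ C) = 0.38 + 0.40 + 0.50 − 0.14 − 0.18 − 0.20 + 0.04 = 0.80

0.80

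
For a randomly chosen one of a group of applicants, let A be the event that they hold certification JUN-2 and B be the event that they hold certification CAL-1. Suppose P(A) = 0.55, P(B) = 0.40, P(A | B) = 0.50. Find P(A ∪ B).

0.75

P(A ∩ B) = P(B)·P(A|B) = 0.40 × 0.50 = 0.20
P(A ∪ B) = 0.55 + 0.40 − 0.20 = 0.75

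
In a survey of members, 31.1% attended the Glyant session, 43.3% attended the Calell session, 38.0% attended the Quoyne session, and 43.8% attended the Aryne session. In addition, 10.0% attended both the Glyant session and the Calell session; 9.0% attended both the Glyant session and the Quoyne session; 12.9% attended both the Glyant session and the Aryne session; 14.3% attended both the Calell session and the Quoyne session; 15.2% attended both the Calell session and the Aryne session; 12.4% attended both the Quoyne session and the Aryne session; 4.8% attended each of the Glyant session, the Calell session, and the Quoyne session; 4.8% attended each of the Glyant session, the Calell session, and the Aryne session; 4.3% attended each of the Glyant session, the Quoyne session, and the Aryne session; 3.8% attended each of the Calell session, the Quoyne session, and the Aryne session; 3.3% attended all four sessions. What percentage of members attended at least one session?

Using inclusion–exclusion:
P(at least one) = 31.1 + 43.3 + 38.0 + 43.8 − 10.0 − 9.0 − 12.9 − 14.3 − 15.2 − 12.4 + 4.8 + 4.8 + 4.3 + 3.8 − 3.3 = 96.8%

96.8%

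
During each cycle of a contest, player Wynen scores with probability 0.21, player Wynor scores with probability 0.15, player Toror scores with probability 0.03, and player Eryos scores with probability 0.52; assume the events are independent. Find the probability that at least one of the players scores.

0.6873496

Since the events are independent, P(none) is the product of the individual non-occurrence probabilities.
P(none) = (1 − 0.21) × (1 − 0.15) × (1 − 0.03) × (1 − 0.52) = 0.79 × 0.85 × 0.97 × 0.48 = 0.3126504
P(at least one) = 1 − 0.3126504 = 0.6873496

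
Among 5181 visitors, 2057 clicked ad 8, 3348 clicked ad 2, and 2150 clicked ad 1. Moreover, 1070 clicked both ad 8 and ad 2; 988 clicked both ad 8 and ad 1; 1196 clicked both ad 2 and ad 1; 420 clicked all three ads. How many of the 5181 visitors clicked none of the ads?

460

By inclusion–exclusion:
|union| = 2057 + 3348 + 2150 − 1070 − 988 − 1196 + 420 = 4721
None: 5181 − 4721 = 460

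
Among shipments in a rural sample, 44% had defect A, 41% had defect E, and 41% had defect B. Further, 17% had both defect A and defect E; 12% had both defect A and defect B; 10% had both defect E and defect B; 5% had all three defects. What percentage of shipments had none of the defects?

8%

Apply inclusion-exclusion:
P(at least one) = 44 + 41 + 41 − 17 − 12 − 10 + 5 = 92%
P(none) = 100% − 92% = 8%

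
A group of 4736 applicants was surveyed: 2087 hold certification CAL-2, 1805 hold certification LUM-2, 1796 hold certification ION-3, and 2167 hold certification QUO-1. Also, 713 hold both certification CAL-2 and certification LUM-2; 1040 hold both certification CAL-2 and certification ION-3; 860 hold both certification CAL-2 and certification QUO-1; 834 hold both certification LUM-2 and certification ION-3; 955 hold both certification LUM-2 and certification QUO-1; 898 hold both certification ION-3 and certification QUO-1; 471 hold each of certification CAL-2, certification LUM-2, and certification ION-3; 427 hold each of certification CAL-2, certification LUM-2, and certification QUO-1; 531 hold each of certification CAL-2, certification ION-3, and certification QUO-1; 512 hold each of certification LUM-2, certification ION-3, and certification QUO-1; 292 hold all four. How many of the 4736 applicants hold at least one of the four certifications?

4204

Inclusion–exclusion gives
N(≥1) = 2087 + 1805 + 1796 + 2167 − 713 − 1040 − 860 − 834 − 955 − 898 + 471 + 427 + 531 + 512 − 292 = 4204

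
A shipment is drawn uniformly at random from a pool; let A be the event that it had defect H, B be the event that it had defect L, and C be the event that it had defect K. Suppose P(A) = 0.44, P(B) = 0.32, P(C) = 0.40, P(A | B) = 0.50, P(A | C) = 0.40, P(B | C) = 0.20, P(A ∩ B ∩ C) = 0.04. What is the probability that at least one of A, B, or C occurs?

0.80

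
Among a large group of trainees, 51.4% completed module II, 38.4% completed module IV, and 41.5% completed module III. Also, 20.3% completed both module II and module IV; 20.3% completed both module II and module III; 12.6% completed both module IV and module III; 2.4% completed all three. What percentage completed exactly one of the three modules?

32.1%

By inclusion–exclusion (exactly-one form):
P(exactly one) = 51.4 + 38.4 + 41.5 − 2·20.3 − 2·20.3 − 2·12.6 + 3·2.4 = 32.1%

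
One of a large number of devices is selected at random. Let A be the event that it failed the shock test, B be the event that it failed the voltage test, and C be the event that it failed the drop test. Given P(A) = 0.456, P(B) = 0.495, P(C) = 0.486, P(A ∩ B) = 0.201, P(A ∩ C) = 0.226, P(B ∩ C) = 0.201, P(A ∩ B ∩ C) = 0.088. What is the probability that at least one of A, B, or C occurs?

0.897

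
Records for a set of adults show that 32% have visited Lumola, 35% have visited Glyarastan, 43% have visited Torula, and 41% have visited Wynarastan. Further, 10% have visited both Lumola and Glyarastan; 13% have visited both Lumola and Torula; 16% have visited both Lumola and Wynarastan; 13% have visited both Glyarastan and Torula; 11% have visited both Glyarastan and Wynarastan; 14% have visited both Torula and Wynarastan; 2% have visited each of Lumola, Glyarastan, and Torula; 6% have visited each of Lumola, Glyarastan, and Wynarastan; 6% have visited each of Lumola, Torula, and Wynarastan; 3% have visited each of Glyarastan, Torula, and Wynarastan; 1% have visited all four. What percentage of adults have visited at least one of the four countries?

90%

Inclusion–exclusion gives
P(≥1) = 32 + 35 + 43 + 41 − 10 − 13 − 16 − 13 − 11 − 14 + 2 + 6 + 6 + 3 − 1 = 90%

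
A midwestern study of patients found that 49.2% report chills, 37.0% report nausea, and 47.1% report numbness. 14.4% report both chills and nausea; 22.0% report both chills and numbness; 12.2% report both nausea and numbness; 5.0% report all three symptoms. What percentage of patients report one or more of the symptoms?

P(≥1) = 49.2 + 37.0 + 47.1 − 14.4 − 22.0 − 12.2 + 5.0 = 89.7%

89.7%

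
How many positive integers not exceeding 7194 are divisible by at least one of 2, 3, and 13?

4981

By inclusion–exclusion:
3597 + 2398 + 553 − 1199 − 276 − 184 + 92 = 4981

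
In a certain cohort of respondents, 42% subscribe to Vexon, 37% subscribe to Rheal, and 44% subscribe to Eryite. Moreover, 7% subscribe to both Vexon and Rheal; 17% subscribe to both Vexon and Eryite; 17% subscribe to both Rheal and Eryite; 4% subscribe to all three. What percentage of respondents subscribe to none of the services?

Using inclusion–exclusion:
P(at least one) = 42 + 37 + 44 − 7 − 17 − 17 + 4 = 86%
P(none) = 100% − 86% = 14%

14%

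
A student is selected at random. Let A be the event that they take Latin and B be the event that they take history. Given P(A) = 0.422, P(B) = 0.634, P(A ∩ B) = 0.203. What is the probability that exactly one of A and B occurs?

0.650

By inclusion–exclusion (exactly-one form):
P(exactly one) = 0.422 + 0.634 − 2·0.203 = 0.650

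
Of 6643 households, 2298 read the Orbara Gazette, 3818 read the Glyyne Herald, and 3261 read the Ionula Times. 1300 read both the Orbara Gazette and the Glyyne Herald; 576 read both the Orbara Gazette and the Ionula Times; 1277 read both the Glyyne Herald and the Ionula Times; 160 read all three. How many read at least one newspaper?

6384

Apply inclusion-exclusion:
|union| = 2298 + 3818 + 3261 − 1300 − 576 − 1277 + 160 = 6384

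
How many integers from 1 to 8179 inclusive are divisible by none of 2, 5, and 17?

Using inclusion–exclusion:
4089 + 1635 + 481 − 817 − 240 − 96 + 48 = 5100
8179 − 5100 = 3079

3079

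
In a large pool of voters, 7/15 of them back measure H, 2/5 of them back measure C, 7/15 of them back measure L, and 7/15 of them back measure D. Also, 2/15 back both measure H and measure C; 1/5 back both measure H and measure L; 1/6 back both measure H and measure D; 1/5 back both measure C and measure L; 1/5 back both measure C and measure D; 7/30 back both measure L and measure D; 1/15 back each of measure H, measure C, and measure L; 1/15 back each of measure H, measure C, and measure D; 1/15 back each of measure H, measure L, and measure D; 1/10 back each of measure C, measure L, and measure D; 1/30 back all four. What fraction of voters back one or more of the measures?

Apply inclusion-exclusion:
P(union) = 7/15 + 2/5 + 7/15 + 7/15 − 2/15 − 1/5 − 1/6 − 1/5 − 1/5 − 7/30 + 1/15 + 1/15 + 1/15 + 1/10 − 1/30 = 14/15

14/15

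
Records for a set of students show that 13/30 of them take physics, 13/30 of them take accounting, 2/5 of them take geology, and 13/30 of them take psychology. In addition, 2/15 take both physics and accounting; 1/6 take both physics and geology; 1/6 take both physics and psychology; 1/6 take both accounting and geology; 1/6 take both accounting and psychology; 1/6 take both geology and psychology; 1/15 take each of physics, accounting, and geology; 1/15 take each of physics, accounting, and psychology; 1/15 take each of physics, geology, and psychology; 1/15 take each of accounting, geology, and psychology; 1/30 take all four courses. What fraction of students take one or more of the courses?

29/30

By inclusion–exclusion:
P(union) = 13/30 + 13/30 + 2/5 + 13/30 − 2/15 − 1/6 − 1/6 − 1/6 − 1/6 − 1/6 + 1/15 + 1/15 + 1/15 + 1/15 − 1/30 = 29/30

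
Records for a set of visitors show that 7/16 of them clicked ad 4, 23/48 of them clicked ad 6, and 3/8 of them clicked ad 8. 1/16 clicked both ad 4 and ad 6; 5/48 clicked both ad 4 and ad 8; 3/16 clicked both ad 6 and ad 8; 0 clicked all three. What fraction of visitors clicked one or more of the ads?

Apply inclusion-exclusion:
P(at least one) = 7/16 + 23/48 + 3/8 − 1/16 − 5/48 − 3/16 + 0 = 15/16

15/16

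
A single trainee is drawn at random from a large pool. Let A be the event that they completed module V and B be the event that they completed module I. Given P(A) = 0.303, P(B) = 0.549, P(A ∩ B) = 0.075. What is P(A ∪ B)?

0.777

By inclusion-exclusion,
P(A ∪ B) = 0.303 + 0.549 − 0.075 = 0.777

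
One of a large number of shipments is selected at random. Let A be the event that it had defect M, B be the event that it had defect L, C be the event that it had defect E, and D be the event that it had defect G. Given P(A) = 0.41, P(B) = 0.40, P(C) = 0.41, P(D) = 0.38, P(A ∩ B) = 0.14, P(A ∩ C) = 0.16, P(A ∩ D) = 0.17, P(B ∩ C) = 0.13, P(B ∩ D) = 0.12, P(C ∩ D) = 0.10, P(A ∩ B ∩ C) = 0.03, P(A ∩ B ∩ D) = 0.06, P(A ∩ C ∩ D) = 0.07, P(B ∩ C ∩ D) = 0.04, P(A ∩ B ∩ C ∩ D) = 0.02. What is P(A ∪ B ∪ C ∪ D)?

0.96

Apply inclusion-exclusion:
P(A ∪ B ∪ C ∪ D) = 0.41 + 0.40 + 0.41 + 0.38 − 0.14 − 0.16 − 0.17 − 0.13 − 0.12 − 0.10 + 0.03 + 0.06 + 0.07 + 0.04 − 0.02 = 0.96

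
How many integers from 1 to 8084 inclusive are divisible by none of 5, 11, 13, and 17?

⌊8084/5⌋ + ⌊8084/11⌋ + ⌊8084/13⌋ + ⌊8084/17⌋ − ⌊8084/55⌋ − ⌊8084/65⌋ − ⌊8084/85⌋ − ⌊8084/143⌋ − ⌊8084/187⌋ − ⌊8084/221⌋ + ⌊8084/715⌋ + ⌊8084/935⌋ + ⌊8084/1105⌋ + ⌊8084/2431⌋ − ⌊8084/12155⌋ = 1616 + 734 + 621 + 475 − 146 − 124 − 95 − 56 − 43 − 36 + 11 + 8 + 7 + 3 − 0 = 2975
8084 − 2975 = 5109

5109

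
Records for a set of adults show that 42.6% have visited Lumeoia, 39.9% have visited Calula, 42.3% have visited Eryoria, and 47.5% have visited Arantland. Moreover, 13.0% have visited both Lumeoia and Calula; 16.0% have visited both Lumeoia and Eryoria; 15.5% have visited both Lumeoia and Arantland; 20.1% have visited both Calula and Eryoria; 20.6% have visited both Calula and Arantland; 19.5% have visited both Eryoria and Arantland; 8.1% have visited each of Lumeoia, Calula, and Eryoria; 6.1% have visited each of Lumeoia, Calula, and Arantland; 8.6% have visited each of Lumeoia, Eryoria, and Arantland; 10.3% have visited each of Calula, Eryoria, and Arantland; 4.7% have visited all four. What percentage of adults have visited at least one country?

P(at least one) = 42.6 + 39.9 + 42.3 + 47.5 − 13.0 − 16.0 − 15.5 − 20.1 − 20.6 − 19.5 + 8.1 + 6.1 + 8.6 + 10.3 − 4.7 = 96.0%

96.0%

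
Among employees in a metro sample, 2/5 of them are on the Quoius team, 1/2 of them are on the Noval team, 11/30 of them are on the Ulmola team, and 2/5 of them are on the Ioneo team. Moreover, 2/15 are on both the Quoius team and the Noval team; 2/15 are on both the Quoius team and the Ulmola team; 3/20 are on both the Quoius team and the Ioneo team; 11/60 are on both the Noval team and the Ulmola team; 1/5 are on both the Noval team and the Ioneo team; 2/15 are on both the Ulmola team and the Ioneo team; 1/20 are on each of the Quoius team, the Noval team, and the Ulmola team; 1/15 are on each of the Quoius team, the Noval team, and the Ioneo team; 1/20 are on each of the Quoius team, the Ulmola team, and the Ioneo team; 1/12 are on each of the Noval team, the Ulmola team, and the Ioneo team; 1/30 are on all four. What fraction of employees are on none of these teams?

1/20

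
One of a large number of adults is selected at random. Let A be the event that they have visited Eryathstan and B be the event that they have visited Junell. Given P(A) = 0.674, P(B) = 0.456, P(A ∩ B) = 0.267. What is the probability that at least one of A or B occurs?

Apply inclusion-exclusion:
P(A ∪ B) = 0.674 + 0.456 − 0.267 = 0.863

0.863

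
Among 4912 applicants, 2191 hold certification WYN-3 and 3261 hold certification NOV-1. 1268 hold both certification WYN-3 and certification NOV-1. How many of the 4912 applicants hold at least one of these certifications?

4184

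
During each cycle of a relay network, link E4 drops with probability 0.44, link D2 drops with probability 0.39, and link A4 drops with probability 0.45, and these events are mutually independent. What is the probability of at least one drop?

Independence gives P(none) = ∏(1 − pᵢ).
P(none) = (1 − 0.44) × (1 − 0.39) × (1 − 0.45) = 0.56 × 0.61 × 0.55 = 0.18788
P(at least one) = 1 − 0.18788 = 0.81212

0.81212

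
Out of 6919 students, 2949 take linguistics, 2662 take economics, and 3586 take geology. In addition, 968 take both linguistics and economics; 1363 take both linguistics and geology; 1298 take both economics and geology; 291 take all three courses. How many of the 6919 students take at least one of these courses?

Inclusion–exclusion gives
|at least one| = 2949 + 2662 + 3586 − 968 − 1363 − 1298 + 291 = 5859

5859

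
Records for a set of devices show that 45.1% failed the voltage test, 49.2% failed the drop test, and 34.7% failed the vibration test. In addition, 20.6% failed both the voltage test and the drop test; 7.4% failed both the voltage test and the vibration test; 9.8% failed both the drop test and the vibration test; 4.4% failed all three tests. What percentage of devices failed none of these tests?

Apply inclusion-exclusion:
P(≥1) = 45.1 + 49.2 + 34.7 − 20.6 − 7.4 − 9.8 + 4.4 = 95.6%
P(none) = 100% − 95.6% = 4.4%

4.4%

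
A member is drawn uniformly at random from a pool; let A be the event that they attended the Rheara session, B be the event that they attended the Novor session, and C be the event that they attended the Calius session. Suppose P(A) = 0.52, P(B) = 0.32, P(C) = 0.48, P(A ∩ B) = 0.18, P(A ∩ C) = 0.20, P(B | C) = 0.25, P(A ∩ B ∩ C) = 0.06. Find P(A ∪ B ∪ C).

0.88

P(B ∩ C) = P(C)·P(B|C) = 0.48 × 0.25 = 0.12
P(A ∪ B ∪ C) = 0.52 + 0.32 + 0.48 − 0.18 − 0.20 − 0.12 + 0.06 = 0.88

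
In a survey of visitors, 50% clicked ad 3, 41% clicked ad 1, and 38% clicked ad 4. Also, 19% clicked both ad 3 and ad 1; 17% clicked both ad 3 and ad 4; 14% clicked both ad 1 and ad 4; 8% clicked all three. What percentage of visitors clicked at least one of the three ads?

Using inclusion–exclusion:
P(≥1) = 50 + 41 + 38 − 19 − 17 − 14 + 8 = 87%

87%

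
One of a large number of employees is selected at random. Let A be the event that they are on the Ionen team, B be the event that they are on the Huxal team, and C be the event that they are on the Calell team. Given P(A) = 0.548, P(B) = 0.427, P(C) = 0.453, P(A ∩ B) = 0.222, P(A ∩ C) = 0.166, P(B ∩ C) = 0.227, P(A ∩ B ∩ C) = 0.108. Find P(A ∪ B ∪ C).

Inclusion–exclusion gives
P(A ∪ B ∪ C) = 0.548 + 0.427 + 0.453 − 0.222 − 0.166 − 0.227 + 0.108 = 0.921

0.921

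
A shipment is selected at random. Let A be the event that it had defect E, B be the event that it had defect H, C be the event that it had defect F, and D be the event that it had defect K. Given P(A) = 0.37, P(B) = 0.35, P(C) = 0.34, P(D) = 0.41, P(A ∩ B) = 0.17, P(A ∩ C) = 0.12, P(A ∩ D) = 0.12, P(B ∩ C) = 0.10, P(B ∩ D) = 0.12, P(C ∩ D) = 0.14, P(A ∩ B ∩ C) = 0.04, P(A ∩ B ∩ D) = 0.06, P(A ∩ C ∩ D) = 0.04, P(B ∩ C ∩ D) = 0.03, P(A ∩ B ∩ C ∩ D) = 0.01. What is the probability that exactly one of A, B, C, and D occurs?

Using the inclusion–exclusion count for exactly one event:
P(exactly one) = 0.37 + 0.35 + 0.34 + 0.41 − 2·0.17 − 2·0.12 − 2·0.12 − 2·0.10 − 2·0.12 − 2·0.14 + 3·0.04 + 3·0.06 + 3·0.04 + 3·0.03 − 4·0.01 = 0.40

0.40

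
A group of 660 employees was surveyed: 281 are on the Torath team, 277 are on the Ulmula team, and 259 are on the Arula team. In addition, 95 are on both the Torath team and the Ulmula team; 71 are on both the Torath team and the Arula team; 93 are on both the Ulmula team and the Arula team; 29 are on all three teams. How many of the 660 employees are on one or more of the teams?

587

|union| = 281 + 277 + 259 − 95 − 71 − 93 + 29 = 587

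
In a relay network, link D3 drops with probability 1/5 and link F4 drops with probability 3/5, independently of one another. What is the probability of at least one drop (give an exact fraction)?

17/25

Since the events are independent, P(none) is the product of the individual non-occurrence probabilities.
P(none) = (1 − 1/5) × (1 − 3/5) = 4/5 × 2/5 = 8/25
P(at least one) = 1 − 8/25 = 17/25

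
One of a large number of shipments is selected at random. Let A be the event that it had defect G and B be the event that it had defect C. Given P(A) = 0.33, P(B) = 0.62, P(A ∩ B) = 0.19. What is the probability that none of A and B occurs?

P(A ∪ B) = 0.33 + 0.62 − 0.19 = 0.76
P(none) = 1 − 0.76 = 0.24

0.24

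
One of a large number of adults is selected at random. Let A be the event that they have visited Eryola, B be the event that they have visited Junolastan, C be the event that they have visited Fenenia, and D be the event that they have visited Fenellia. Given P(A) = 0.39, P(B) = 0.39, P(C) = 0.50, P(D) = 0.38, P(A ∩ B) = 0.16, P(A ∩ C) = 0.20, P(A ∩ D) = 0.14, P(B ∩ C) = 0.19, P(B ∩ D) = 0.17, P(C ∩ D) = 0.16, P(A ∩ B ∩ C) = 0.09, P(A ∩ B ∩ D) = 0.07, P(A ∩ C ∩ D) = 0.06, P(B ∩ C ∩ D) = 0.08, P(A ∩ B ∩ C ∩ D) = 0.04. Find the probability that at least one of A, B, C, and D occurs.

0.90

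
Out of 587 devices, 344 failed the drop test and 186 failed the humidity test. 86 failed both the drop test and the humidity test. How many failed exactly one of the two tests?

Using the inclusion–exclusion count for exactly one event:
N(exactly one) = 344 + 186 − 2·86 = 358

358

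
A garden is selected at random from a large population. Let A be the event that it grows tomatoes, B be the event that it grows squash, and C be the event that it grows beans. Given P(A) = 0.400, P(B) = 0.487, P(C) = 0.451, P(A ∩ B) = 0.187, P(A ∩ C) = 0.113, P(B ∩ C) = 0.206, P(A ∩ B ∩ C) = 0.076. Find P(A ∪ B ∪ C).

P(A ∪ B ∪ C) = 0.400 + 0.487 + 0.451 − 0.187 − 0.113 − 0.206 + 0.076 = 0.908

0.908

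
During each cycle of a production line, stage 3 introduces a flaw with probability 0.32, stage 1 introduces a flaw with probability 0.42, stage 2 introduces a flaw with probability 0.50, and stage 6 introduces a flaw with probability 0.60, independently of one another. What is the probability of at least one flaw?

P(none) = (1 − 0.32) × (1 − 0.42) × (1 − 0.50) × (1 − 0.60) = 0.68 × 0.58 × 0.50 × 0.40 = 0.07888
P(at least one) = 1 − 0.07888 = 0.92112

0.92112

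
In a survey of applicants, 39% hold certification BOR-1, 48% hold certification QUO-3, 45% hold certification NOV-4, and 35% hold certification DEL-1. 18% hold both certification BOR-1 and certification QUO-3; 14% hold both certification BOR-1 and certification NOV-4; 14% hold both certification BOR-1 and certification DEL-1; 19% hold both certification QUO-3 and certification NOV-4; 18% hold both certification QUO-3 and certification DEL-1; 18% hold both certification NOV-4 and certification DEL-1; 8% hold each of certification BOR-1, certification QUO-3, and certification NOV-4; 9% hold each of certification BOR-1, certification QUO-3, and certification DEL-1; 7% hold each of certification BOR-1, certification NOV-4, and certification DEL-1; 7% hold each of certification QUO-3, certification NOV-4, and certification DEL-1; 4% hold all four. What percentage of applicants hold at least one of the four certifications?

P(≥1) = 39 + 48 + 45 + 35 − 18 − 14 − 14 − 19 − 18 − 18 + 8 + 9 + 7 + 7 − 4 = 93%

93%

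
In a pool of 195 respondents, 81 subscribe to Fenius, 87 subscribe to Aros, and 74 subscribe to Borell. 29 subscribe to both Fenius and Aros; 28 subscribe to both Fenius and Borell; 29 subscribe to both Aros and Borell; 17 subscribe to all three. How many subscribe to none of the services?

22

By inclusion–exclusion:
N(≥1) = 81 + 87 + 74 − 29 − 28 − 29 + 17 = 173
None: 195 − 173 = 22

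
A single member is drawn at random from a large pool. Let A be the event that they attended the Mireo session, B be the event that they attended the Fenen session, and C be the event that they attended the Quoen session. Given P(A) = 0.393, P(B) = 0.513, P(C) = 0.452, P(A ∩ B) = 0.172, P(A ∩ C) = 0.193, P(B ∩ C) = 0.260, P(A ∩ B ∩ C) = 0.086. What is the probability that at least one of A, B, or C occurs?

0.819

Inclusion–exclusion gives
P(A ∪ B ∪ C) = 0.393 + 0.513 + 0.452 − 0.172 − 0.193 − 0.260 + 0.086 = 0.819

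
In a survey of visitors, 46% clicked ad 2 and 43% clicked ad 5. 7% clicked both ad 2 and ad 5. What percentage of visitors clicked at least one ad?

P(union) = 46 + 43 − 7 = 82%

82%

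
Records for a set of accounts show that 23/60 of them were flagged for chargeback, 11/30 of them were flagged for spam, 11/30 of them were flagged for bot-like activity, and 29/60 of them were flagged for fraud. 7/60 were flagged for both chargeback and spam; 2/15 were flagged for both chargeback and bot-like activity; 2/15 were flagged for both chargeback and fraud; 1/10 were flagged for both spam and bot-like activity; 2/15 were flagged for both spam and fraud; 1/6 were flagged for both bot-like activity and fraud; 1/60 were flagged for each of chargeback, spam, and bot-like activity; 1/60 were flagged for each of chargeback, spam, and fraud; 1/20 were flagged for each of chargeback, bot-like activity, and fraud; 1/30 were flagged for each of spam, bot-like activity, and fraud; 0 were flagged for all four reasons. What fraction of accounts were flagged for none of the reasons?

1/15

P(union) = 23/60 + 11/30 + 11/30 + 29/60 − 7/60 − 2/15 − 2/15 − 1/10 − 2/15 − 1/6 + 1/60 + 1/60 + 1/20 + 1/30 − 0 = 14/15
P(none) = 1 − 14/15 = 1/15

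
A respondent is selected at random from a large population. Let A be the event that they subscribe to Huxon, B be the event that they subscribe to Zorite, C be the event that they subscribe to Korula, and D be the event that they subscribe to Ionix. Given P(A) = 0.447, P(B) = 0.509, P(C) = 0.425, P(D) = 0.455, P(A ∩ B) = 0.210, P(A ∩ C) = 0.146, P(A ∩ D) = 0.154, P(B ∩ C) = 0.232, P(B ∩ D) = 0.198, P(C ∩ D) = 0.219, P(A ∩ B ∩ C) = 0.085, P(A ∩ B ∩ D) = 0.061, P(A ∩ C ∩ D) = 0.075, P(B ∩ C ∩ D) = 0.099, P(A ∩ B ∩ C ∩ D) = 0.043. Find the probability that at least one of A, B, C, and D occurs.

By inclusion-exclusion,
P(A ∪ B ∪ C ∪ D) = 0.447 + 0.509 + 0.425 + 0.455 − 0.210 − 0.146 − 0.154 − 0.232 − 0.198 − 0.219 + 0.085 + 0.061 + 0.075 + 0.099 − 0.043 = 0.954

0.954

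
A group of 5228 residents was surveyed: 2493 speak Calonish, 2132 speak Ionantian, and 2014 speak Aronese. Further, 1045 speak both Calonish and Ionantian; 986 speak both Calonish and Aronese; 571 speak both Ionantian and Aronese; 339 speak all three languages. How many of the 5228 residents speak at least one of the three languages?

|union| = 2493 + 2132 + 2014 − 1045 − 986 − 571 + 339 = 4376

4376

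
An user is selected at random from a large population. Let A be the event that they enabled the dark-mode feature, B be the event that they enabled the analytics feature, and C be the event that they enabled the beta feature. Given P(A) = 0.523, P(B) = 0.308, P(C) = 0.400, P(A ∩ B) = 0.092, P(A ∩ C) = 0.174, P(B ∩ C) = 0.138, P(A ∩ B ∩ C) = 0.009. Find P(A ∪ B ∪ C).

0.836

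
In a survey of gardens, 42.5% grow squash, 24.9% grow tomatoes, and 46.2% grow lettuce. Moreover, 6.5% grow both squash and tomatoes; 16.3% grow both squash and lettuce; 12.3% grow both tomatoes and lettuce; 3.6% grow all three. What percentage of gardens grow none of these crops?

17.9%

By inclusion-exclusion,
P(≥1) = 42.5 + 24.9 + 46.2 − 6.5 − 16.3 − 12.3 + 3.6 = 82.1%
P(none) = 100% − 82.1% = 17.9%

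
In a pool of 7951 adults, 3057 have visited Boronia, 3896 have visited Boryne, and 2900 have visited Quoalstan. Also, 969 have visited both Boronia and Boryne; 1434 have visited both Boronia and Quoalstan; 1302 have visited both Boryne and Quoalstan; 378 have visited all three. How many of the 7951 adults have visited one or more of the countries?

6526

N(≥1) = 3057 + 3896 + 2900 − 969 − 1434 − 1302 + 378 = 6526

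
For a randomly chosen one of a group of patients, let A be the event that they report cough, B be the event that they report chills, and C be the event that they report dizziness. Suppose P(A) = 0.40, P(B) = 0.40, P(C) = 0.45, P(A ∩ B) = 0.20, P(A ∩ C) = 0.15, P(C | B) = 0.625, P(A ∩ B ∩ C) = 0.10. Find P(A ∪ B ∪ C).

P(B ∩ C) = P(B)·P(C|B) = 0.40 × 0.625 = 0.25
By inclusion–exclusion:
P(A ∪ B ∪ C) = 0.40 + 0.40 + 0.45 − 0.20 − 0.15 − 0.25 + 0.10 = 0.75

0.75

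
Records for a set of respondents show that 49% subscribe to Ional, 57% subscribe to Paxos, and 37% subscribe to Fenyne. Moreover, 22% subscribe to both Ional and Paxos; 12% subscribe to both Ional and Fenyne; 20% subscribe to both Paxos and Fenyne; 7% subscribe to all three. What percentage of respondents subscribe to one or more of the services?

96%

P(≥1) = 49 + 57 + 37 − 22 − 12 − 20 + 7 = 96%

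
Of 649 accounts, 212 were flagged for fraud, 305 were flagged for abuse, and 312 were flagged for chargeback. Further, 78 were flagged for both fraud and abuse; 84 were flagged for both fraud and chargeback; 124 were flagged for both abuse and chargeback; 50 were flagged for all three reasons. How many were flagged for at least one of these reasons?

593

Using inclusion–exclusion:
|at least one| = 212 + 305 + 312 − 78 − 84 − 124 + 50 = 593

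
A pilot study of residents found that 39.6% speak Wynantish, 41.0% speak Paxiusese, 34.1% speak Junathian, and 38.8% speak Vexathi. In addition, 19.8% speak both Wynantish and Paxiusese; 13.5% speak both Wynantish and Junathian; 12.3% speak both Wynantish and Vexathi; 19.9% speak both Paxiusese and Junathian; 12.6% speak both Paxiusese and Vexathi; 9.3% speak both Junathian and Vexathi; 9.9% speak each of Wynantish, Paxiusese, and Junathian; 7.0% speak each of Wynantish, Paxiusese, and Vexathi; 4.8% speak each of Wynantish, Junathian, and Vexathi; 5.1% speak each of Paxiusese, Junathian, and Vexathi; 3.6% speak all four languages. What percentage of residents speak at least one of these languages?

89.3%

Inclusion–exclusion gives
P(union) = 39.6 + 41.0 + 34.1 + 38.8 − 19.8 − 13.5 − 12.3 − 19.9 − 12.6 − 9.3 + 9.9 + 7.0 + 4.8 + 5.1 − 3.6 = 89.3%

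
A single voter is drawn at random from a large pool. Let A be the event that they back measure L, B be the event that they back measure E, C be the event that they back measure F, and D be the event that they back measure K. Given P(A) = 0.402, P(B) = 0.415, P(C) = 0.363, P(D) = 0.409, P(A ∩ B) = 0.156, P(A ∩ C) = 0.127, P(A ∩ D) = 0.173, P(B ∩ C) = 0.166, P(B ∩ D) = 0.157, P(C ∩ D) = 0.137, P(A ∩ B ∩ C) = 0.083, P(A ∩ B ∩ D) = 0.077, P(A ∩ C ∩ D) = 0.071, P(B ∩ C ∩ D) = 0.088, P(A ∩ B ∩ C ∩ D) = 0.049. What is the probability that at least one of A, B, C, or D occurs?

0.943

P(A ∪ B ∪ C ∪ D) = 0.402 + 0.415 + 0.363 + 0.409 − 0.156 − 0.127 − 0.173 − 0.166 − 0.157 − 0.137 + 0.083 + 0.077 + 0.071 + 0.088 − 0.049 = 0.943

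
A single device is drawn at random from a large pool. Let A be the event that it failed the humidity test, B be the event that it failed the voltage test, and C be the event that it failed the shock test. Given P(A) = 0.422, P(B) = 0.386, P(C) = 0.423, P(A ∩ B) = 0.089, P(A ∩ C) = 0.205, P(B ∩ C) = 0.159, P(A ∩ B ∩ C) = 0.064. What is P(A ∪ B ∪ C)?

0.842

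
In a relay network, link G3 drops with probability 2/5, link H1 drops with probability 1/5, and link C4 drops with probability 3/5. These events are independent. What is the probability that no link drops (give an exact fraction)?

24/125

Since the events are independent, P(none) is the product of the individual non-occurrence probabilities.
P(none) = (1 − 2/5) × (1 − 1/5) × (1 − 3/5) = 3/5 × 4/5 × 2/5 = 24/125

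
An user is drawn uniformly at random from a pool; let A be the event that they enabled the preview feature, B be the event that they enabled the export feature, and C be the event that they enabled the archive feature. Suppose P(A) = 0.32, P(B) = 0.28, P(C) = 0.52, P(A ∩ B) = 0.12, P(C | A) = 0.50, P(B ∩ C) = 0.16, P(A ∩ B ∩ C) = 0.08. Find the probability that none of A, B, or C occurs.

P(A ∩ C) = P(A)·P(C|A) = 0.32 × 0.50 = 0.16
Apply inclusion-exclusion:
P(A ∪ B ∪ C) = 0.32 + 0.28 + 0.52 − 0.12 − 0.16 − 0.16 + 0.08 = 0.76
P(none) = 1 − 0.76 = 0.24

0.24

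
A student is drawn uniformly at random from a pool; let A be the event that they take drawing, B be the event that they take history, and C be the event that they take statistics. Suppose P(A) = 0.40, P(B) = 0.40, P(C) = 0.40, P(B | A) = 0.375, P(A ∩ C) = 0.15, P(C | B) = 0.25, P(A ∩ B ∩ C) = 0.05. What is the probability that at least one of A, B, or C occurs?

0.85

P(A ∩ B) = P(A)·P(B|A) = 0.40 × 0.375 = 0.15
P(B ∩ C) = P(B)·P(C|B) = 0.40 × 0.25 = 0.10
P(A ∪ B ∪ C) = 0.40 + 0.40 + 0.40 − 0.15 − 0.15 − 0.10 + 0.05 = 0.85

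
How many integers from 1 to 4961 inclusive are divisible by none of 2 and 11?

By inclusion-exclusion,
floor(4961/2) + floor(4961/11) − floor(4961/22) = 2480 + 451 − 225 = 2706
4961 − 2706 = 2255

2255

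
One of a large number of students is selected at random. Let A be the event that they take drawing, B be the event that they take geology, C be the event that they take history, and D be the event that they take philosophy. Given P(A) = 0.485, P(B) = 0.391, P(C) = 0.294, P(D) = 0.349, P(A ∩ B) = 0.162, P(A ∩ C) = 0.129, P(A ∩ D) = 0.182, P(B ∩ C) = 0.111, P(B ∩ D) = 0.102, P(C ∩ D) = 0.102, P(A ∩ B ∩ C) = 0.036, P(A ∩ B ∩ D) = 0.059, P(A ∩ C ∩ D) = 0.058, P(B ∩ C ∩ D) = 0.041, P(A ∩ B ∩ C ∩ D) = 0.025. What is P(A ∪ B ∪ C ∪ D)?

0.900

Inclusion–exclusion gives
P(A ∪ B ∪ C ∪ D) = 0.485 + 0.391 + 0.294 + 0.349 − 0.162 − 0.129 − 0.182 − 0.111 − 0.102 − 0.102 + 0.036 + 0.059 + 0.058 + 0.041 − 0.025 = 0.900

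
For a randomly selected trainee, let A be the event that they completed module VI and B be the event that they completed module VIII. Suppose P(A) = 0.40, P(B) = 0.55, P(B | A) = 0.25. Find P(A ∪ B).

0.85

P(A ∩ B) = P(A)·P(B|A) = 0.40 × 0.25 = 0.10
Apply inclusion-exclusion:
P(A ∪ B) = 0.40 + 0.55 − 0.10 = 0.85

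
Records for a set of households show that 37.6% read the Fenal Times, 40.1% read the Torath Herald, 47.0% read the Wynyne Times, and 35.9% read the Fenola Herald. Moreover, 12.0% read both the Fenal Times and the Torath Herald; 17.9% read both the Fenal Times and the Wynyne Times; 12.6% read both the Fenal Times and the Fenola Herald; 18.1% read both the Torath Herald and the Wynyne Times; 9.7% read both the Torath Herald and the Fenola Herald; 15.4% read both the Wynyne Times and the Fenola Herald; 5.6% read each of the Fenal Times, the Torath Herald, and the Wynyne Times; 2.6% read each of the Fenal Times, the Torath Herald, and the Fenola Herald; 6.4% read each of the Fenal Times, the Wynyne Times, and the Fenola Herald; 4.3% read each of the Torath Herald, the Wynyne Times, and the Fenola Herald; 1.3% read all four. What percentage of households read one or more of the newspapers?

P(≥1) = 37.6 + 40.1 + 47.0 + 35.9 − 12.0 − 17.9 − 12.6 − 18.1 − 9.7 − 15.4 + 5.6 + 2.6 + 6.4 + 4.3 − 1.3 = 92.5%

92.5%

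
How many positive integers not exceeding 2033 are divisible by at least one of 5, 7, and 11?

⌊2033/5⌋ + ⌊2033/7⌋ + ⌊2033/11⌋ − ⌊2033/35⌋ − ⌊2033/55⌋ − ⌊2033/77⌋ + ⌊2033/385⌋ = 406 + 290 + 184 − 58 − 36 − 26 + 5 = 765

765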